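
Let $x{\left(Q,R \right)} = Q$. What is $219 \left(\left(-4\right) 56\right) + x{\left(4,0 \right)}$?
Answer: $-49052$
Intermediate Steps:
$219 \left(\left(-4\right) 56\right) + x{\left(4,0 \right)} = 219 \left(\left(-4\right) 56\right) + 4 = 219 \left(-224\right) + 4 = -49056 + 4 = -49052$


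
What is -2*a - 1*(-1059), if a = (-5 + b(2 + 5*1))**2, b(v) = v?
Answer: 1051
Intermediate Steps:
a = 4 (a = (-5 + (2 + 5*1))**2 = (-5 + (2 + 5))**2 = (-5 + 7)**2 = 2**2 = 4)
-2*a - 1*(-1059) = -2*4 - 1*(-1059) = -8 + 1059 = 1051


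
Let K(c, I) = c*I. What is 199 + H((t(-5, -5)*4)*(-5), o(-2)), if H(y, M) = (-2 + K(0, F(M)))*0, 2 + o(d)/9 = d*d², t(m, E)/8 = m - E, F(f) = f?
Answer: 199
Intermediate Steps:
t(m, E) = -8*E + 8*m (t(m, E) = 8*(m - E) = -8*E + 8*m)
o(d) = -18 + 9*d³ (o(d) = -18 + 9*(d*d²) = -18 + 9*d³)
K(c, I) = I*c
H(y, M) = 0 (H(y, M) = (-2 + M*0)*0 = (-2 + 0)*0 = -2*0 = 0)
199 + H((t(-5, -5)*4)*(-5), o(-2)) = 199 + 0 = 199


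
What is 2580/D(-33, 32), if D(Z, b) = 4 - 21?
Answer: -2580/17 ≈ -151.76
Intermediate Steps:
D(Z, b) = -17
2580/D(-33, 32) = 2580/(-17) = 2580*(-1/17) = -2580/17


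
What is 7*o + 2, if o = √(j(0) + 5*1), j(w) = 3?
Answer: 2 + 14*√2 ≈ 21.799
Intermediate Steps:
o = 2*√2 (o = √(3 + 5*1) = √(3 + 5) = √8 = 2*√2 ≈ 2.8284)
7*o + 2 = 7*(2*√2) + 2 = 14*√2 + 2 = 2 + 14*√2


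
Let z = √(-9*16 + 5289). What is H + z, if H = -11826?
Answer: -11826 + 7*√105 ≈ -11754.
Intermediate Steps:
z = 7*√105 (z = √(-144 + 5289) = √5145 = 7*√105 ≈ 71.729)
H + z = -11826 + 7*√105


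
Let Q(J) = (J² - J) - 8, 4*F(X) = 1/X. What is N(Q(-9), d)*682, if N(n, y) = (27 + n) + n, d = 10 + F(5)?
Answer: 130262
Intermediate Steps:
F(X) = 1/(4*X)
d = 201/20 (d = 10 + (¼)/5 = 10 + (¼)*(⅕) = 10 + 1/20 = 201/20 ≈ 10.050)
Q(J) = -8 + J² - J
N(n, y) = 27 + 2*n
N(Q(-9), d)*682 = (27 + 2*(-8 + (-9)² - 1*(-9)))*682 = (27 + 2*(-8 + 81 + 9))*682 = (27 + 2*82)*682 = (27 + 164)*682 = 191*682 = 130262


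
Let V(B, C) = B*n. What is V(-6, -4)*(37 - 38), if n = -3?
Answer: -18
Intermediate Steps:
V(B, C) = -3*B (V(B, C) = B*(-3) = -3*B)
V(-6, -4)*(37 - 38) = (-3*(-6))*(37 - 38) = 18*(-1) = -18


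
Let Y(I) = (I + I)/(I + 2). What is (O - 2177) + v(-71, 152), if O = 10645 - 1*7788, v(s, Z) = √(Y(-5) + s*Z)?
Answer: 680 + I*√97098/3 ≈ 680.0 + 103.87*I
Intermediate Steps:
Y(I) = 2*I/(2 + I) (Y(I) = (2*I)/(2 + I) = 2*I/(2 + I))
v(s, Z) = √(10/3 + Z*s) (v(s, Z) = √(2*(-5)/(2 - 5) + s*Z) = √(2*(-5)/(-3) + Z*s) = √(2*(-5)*(-⅓) + Z*s) = √(10/3 + Z*s))
O = 2857 (O = 10645 - 7788 = 2857)
(O - 2177) + v(-71, 152) = (2857 - 2177) + √(30 + 9*152*(-71))/3 = 680 + √(30 - 97128)/3 = 680 + √(-97098)/3 = 680 + (I*√97098)/3 = 680 + I*√97098/3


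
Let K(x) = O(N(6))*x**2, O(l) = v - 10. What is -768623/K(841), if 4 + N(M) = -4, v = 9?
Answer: 768623/707281 ≈ 1.0867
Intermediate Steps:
N(M) = -8 (N(M) = -4 - 4 = -8)
O(l) = -1 (O(l) = 9 - 10 = -1)
K(x) = -x**2
-768623/K(841) = -768623/((-1*841**2)) = -768623/((-1*707281)) = -768623/(-707281) = -768623*(-1/707281) = 768623/707281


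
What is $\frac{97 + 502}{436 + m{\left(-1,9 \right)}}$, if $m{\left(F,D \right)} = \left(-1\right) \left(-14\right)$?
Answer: $\frac{599}{450} \approx 1.3311$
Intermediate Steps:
$m{\left(F,D \right)} = 14$
$\frac{97 + 502}{436 + m{\left(-1,9 \right)}} = \frac{97 + 502}{436 + 14} = \frac{599}{450}$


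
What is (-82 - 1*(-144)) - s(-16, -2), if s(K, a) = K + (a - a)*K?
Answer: 78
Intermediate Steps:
s(K, a) = K (s(K, a) = K + 0*K = K + 0 = K)
(-82 - 1*(-144)) - s(-16, -2) = (-82 - 1*(-144)) - 1*(-16) = (-82 + 144) + 16 = 62 + 16 = 78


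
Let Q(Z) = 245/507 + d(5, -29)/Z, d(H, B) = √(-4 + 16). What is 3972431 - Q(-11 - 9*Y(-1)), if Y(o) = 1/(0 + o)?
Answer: 2014022272/507 + √3 ≈ 3.9724e+6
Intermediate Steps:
d(H, B) = 2*√3 (d(H, B) = √12 = 2*√3)
Y(o) = 1/o
Q(Z) = 245/507 + 2*√3/Z (Q(Z) = 245/507 + (2*√3)/Z = 245*(1/507) + 2*√3/Z = 245/507 + 2*√3/Z)
3972431 - Q(-11 - 9*Y(-1)) = 3972431 - (245/507 + 2*√3/(-11 - 9/(-1))) = 3972431 - (245/507 + 2*√3/(-11 - 9*(-1))) = 3972431 - (245/507 + 2*√3/(-11 + 9)) = 3972431 - (245/507 + 2*√3/(-2)) = 3972431 - (245/507 + 2*√3*(-½)) = 3972431 - (245/507 - √3) = 3972431 + (-245/507 + √3) = 2014022272/507 + √3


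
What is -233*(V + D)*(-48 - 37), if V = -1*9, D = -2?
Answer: -217855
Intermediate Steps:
V = -9
-233*(V + D)*(-48 - 37) = -233*(-9 - 2)*(-48 - 37) = -(-2563)*(-85) = -233*935 = -217855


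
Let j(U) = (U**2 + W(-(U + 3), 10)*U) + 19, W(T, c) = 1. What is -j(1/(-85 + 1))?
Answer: -133981/7056 ≈ -18.988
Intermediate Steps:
j(U) = 19 + U + U**2 (j(U) = (U**2 + 1*U) + 19 = (U**2 + U) + 19 = (U + U**2) + 19 = 19 + U + U**2)
-j(1/(-85 + 1)) = -(19 + 1/(-85 + 1) + (1/(-85 + 1))**2) = -(19 + 1/(-84) + (1/(-84))**2) = -(19 - 1/84 + (-1/84)**2) = -(19 - 1/84 + 1/7056) = -1*133981/7056 = -133981/7056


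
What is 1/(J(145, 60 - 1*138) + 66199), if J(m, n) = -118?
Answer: 1/66081 ≈ 1.5133e-5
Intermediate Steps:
1/(J(145, 60 - 1*138) + 66199) = 1/(-118 + 66199) = 1/66081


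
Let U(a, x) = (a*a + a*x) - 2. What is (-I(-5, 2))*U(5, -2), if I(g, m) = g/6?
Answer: 65/6 ≈ 10.833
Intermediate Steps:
U(a, x) = -2 + a² + a*x (U(a, x) = (a² + a*x) - 2 = -2 + a² + a*x)
I(g, m) = g/6 (I(g, m) = g*(⅙) = g/6)
(-I(-5, 2))*U(5, -2) = (-(-5)/6)*(-2 + 5² + 5*(-2)) = (-1*(-⅚))*(-2 + 25 - 10) = (⅚)*13 = 65/6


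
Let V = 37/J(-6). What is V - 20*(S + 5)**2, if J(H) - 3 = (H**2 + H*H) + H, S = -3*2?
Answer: -1343/69 ≈ -19.464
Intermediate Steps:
S = -6
J(H) = 3 + H + 2*H**2 (J(H) = 3 + ((H**2 + H*H) + H) = 3 + ((H**2 + H**2) + H) = 3 + (2*H**2 + H) = 3 + (H + 2*H**2) = 3 + H + 2*H**2)
V = 37/69 (V = 37/(3 - 6 + 2*(-6)**2) = 37/(3 - 6 + 2*36) = 37/(3 - 6 + 72) = 37/69 ≈ 0.53623)
V - 20*(S + 5)**2 = 37/69 - 20*(-6 + 5)**2 = 37/69 - 20*(-1)**2 = 37/69 - 20*1 = 37/69 - 20 = -1343/69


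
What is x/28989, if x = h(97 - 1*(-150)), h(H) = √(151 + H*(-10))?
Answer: I*√2319/28989 ≈ 0.0016612*I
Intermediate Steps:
h(H) = √(151 - 10*H)
x = I*√2319 (x = √(151 - 10*(97 - 1*(-150))) = √(151 - 10*(97 + 150)) = √(151 - 10*247) = √(151 - 2470) = √(-2319) = I*√2319 ≈ 48.156*I)
x/28989 = (I*√2319)/28989 = (I*√2319)*(1/28989) = I*√2319/28989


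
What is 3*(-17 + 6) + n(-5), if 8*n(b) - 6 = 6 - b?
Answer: -247/8 ≈ -30.875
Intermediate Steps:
n(b) = 3/2 - b/8 (n(b) = ¾ + (6 - b)/8 = ¾ + (¾ - b/8) = 3/2 - b/8)
3*(-17 + 6) + n(-5) = 3*(-17 + 6) + (3/2 - ⅛*(-5)) = 3*(-11) + (3/2 + 5/8) = -33 + 17/8 = -247/8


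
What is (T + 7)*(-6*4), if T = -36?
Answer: 696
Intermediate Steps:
(T + 7)*(-6*4) = (-36 + 7)*(-6*4) = -29*(-24) = 696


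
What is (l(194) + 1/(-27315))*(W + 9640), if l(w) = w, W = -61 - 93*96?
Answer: 1149906653/9105 ≈ 1.2629e+5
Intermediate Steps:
W = -8989 (W = -61 - 8928 = -8989)
(l(194) + 1/(-27315))*(W + 9640) = (194 + 1/(-27315))*(-8989 + 9640) = (194 - 1/27315)*651 = (5299109/27315)*651 = 1149906653/9105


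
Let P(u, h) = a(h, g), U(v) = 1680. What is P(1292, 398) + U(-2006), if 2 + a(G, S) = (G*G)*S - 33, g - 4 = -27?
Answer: -3641647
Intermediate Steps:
g = -23 (g = 4 - 27 = -23)
a(G, S) = -35 + S*G² (a(G, S) = -2 + ((G*G)*S - 33) = -2 + (G²*S - 33) = -2 + (S*G² - 33) = -2 + (-33 + S*G²) = -35 + S*G²)
P(u, h) = -35 - 23*h²
P(1292, 398) + U(-2006) = (-35 - 23*398²) + 1680 = (-35 - 23*158404) + 1680 = (-35 - 3643292) + 1680 = -3643327 + 1680 = -3641647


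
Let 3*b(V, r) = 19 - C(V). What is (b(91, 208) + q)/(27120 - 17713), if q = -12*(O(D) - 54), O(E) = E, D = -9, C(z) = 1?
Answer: 762/9407 ≈ 0.081004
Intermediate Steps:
b(V, r) = 6 (b(V, r) = (19 - 1*1)/3 = (19 - 1)/3 = (1/3)*18 = 6)
q = 756 (q = -12*(-9 - 54) = -12*(-63) = 756)
(b(91, 208) + q)/(27120 - 17713) = (6 + 756)/(27120 - 17713) = 762/9407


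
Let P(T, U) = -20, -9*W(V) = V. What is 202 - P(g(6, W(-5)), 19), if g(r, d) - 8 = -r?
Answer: 222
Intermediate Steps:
W(V) = -V/9
g(r, d) = 8 - r
202 - P(g(6, W(-5)), 19) = 202 - 1*(-20) = 202 + 20 = 222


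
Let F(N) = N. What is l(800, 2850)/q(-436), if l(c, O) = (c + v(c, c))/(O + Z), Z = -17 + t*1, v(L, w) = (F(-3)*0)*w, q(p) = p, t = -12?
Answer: -200/307489 ≈ -0.00065043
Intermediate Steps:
v(L, w) = 0 (v(L, w) = (-3*0)*w = 0*w = 0)
Z = -29 (Z = -17 - 12*1 = -17 - 12 = -29)
l(c, O) = c/(-29 + O) (l(c, O) = (c + 0)/(O - 29) = c/(-29 + O))
l(800, 2850)/q(-436) = (800/(-29 + 2850))/(-436) = (800/2821)*(-1/436) = -200/307489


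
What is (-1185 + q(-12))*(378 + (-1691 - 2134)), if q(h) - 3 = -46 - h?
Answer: 4191552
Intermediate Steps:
q(h) = -43 - h (q(h) = 3 + (-46 - h) = -43 - h)
(-1185 + q(-12))*(378 + (-1691 - 2134)) = (-1185 + (-43 - 1*(-12)))*(378 + (-1691 - 2134)) = (-1185 + (-43 + 12))*(378 - 3825) = (-1185 - 31)*(-3447) = -1216*(-3447) = 4191552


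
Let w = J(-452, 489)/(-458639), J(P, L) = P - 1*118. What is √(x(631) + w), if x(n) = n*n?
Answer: √83753060032085911/458639 ≈ 631.00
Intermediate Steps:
x(n) = n²
J(P, L) = -118 + P (J(P, L) = P - 118 = -118 + P)
w = 570/458639 (w = (-118 - 452)/(-458639) = -570*(-1/458639) = 570/458639 ≈ 0.0012428)
√(x(631) + w) = √(631² + 570/458639) = √(398161 + 570/458639) = √(182612163449/458639) = √83753060032085911/458639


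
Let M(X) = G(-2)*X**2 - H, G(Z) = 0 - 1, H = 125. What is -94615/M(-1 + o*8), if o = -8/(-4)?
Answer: 18923/70 ≈ 270.33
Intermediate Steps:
o = 2 (o = -8*(-1/4) = 2)
G(Z) = -1
M(X) = -125 - X**2 (M(X) = -X**2 - 1*125 = -X**2 - 125 = -125 - X**2)
-94615/M(-1 + o*8) = -94615/(-125 - (-1 + 2*8)**2) = -94615/(-125 - (-1 + 16)**2) = -94615/(-125 - 1*15**2) = -94615/(-125 - 1*225) = -94615/(-125 - 225) = -94615/(-350) = -94615*(-1/350) = 18923/70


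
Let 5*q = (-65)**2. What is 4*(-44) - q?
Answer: -1021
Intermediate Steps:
q = 845 (q = (1/5)*(-65)**2 = (1/5)*4225 = 845)
4*(-44) - q = 4*(-44) - 1*845 = -176 - 845 = -1021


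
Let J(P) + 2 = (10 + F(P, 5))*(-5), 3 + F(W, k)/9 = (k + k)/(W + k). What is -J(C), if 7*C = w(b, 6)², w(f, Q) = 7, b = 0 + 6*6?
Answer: -91/2 ≈ -45.500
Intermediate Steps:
F(W, k) = -27 + 18*k/(W + k) (F(W, k) = -27 + 9*((k + k)/(W + k)) = -27 + 9*((2*k)/(W + k)) = -27 + 9*(2*k/(W + k)) = -27 + 18*k/(W + k))
b = 36 (b = 0 + 36 = 36)
C = 7 (C = (⅐)*7² = (⅐)*49 = 7)
J(P) = -52 - 45*(-5 - 3*P)/(5 + P) (J(P) = -2 + (10 + 9*(-1*5 - 3*P)/(P + 5))*(-5) = -2 + (10 + 9*(-5 - 3*P)/(5 + P))*(-5) = -2 + (-50 - 45*(-5 - 3*P)/(5 + P)) = -52 - 45*(-5 - 3*P)/(5 + P))
-J(C) = -(-35 + 83*7)/(5 + 7) = -(-35 + 581)/12 = -546/12 = -1*91/2 = -91/2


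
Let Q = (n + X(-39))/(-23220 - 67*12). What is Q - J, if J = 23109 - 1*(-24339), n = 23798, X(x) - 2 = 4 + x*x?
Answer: -1139916077/24024 ≈ -47449.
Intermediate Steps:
X(x) = 6 + x**2 (X(x) = 2 + (4 + x*x) = 2 + (4 + x**2) = 6 + x**2)
J = 47448 (J = 23109 + 24339 = 47448)
Q = -25325/24024 (Q = (23798 + (6 + (-39)**2))/(-23220 - 67*12) = (23798 + (6 + 1521))/(-23220 - 804) = (23798 + 1527)/(-24024) = 25325*(-1/24024) = -25325/24024 ≈ -1.0542)
Q - J = -25325/24024 - 1*47448 = -25325/24024 - 47448 = -1139916077/24024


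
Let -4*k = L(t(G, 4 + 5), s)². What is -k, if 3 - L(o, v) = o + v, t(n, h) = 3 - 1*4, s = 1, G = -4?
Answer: 9/4 ≈ 2.2500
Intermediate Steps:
t(n, h) = -1 (t(n, h) = 3 - 4 = -1)
L(o, v) = 3 - o - v (L(o, v) = 3 - (o + v) = 3 + (-o - v) = 3 - o - v)
k = -9/4 (k = -(3 - 1*(-1) - 1*1)²/4 = -(3 + 1 - 1)²/4 = -¼*3² = -¼*9 = -9/4 ≈ -2.2500)
-k = -1*(-9/4) = 9/4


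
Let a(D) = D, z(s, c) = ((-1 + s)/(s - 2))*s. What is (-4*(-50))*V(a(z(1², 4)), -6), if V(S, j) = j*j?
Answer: 7200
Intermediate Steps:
z(s, c) = s*(-1 + s)/(-2 + s) (z(s, c) = ((-1 + s)/(-2 + s))*s = s*(-1 + s)/(-2 + s))
V(S, j) = j²
(-4*(-50))*V(a(z(1², 4)), -6) = -4*(-50)*(-6)² = 200*36 = 7200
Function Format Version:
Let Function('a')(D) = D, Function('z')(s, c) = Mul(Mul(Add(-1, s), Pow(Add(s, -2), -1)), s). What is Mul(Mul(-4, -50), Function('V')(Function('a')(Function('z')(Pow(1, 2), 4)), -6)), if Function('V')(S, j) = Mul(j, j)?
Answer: 7200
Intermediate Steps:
Function('z')(s, c) = Mul(s, Pow(Add(-2, s), -1), Add(-1, s)) (Function('z')(s, c) = Mul(Mul(Add(-1, s), Pow(Add(-2, s), -1)), s) = Mul(Mul(Pow(Add(-2, s), -1), Add(-1, s)), s) = Mul(s, Pow(Add(-2, s), -1), Add(-1, s)))
Function('V')(S, j) = Pow(j, 2)
Mul(Mul(-4, -50), Function('V')(Function('a')(Function('z')(Pow(1, 2), 4)), -6)) = Mul(Mul(-4, -50), Pow(-6, 2)) = Mul(200, 36) = 7200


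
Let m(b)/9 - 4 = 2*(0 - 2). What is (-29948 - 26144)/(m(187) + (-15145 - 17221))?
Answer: 28046/16183 ≈ 1.7331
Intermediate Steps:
m(b) = 0 (m(b) = 36 + 9*(2*(0 - 2)) = 36 + 9*(2*(-2)) = 36 + 9*(-4) = 36 - 36 = 0)
(-29948 - 26144)/(m(187) + (-15145 - 17221)) = (-29948 - 26144)/(0 + (-15145 - 17221)) = -56092/(0 - 32366) = -56092/(-32366) = -56092*(-1/32366) = 28046/16183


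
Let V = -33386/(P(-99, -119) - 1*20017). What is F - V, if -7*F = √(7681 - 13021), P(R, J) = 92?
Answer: -33386/19925 - 2*I*√1335/7 ≈ -1.6756 - 10.439*I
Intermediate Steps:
F = -2*I*√1335/7 (F = -√(7681 - 13021)/7 = -2*I*√1335/7 ≈ -10.439*I)
V = 33386/19925 (V = -33386/(92 - 1*20017) = -33386/(92 - 20017) = -33386/(-19925) = -33386*(-1/19925) = 33386/19925 ≈ 1.6756)
F - V = -2*I*√1335/7 - 1*33386/19925 = -2*I*√1335/7 - 33386/19925 = -33386/19925 - 2*I*√1335/7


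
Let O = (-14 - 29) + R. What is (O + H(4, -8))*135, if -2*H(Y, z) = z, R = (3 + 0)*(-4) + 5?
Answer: -6210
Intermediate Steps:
R = -7 (R = 3*(-4) + 5 = -12 + 5 = -7)
H(Y, z) = -z/2
O = -50 (O = (-14 - 29) - 7 = -43 - 7 = -50)
(O + H(4, -8))*135 = (-50 - 1/2*(-8))*135 = (-50 + 4)*135 = -46*135 = -6210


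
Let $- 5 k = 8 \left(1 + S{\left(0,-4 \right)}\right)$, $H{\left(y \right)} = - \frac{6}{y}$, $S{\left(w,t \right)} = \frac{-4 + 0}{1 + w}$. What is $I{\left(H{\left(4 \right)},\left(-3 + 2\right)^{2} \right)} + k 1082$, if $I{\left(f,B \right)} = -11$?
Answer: $\frac{25913}{5} \approx 5182.6$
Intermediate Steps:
$S{\left(w,t \right)} = - \frac{4}{1 + w}$
$k = \frac{24}{5}$ ($k = - \frac{8 \left(1 - \frac{4}{1 + 0}\right)}{5} = - \frac{8 \left(1 - \frac{4}{1}\right)}{5} = - \frac{8 \left(1 - 4\right)}{5} = - \frac{8 \left(-3\right)}{5} = \left(- \frac{1}{5}\right) \left(-24\right) = \frac{24}{5} \approx 4.8$)
$I{\left(H{\left(4 \right)},\left(-3 + 2\right)^{2} \right)} + k 1082 = -11 + \frac{24}{5} \cdot 1082 = -11 + \frac{25968}{5} = \frac{25913}{5}$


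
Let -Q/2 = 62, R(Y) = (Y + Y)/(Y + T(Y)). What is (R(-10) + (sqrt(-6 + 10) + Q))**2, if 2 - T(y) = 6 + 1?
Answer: 131044/9 ≈ 14560.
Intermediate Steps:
T(y) = -5 (T(y) = 2 - (6 + 1) = 2 - 1*7 = 2 - 7 = -5)
R(Y) = 2*Y/(-5 + Y) (R(Y) = (Y + Y)/(Y - 5) = (2*Y)/(-5 + Y) = 2*Y/(-5 + Y))
Q = -124 (Q = -2*62 = -124)
(R(-10) + (sqrt(-6 + 10) + Q))**2 = (2*(-10)/(-5 - 10) + (sqrt(-6 + 10) - 124))**2 = (2*(-10)/(-15) + (sqrt(4) - 124))**2 = (2*(-10)*(-1/15) + (2 - 124))**2 = (4/3 - 122)**2 = (-362/3)**2 = 131044/9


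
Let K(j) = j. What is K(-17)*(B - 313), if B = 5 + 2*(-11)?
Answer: 5610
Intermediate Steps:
B = -17 (B = 5 - 22 = -17)
K(-17)*(B - 313) = -17*(-17 - 313) = -17*(-330) = 5610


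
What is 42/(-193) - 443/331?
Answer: -99401/63883 ≈ -1.5560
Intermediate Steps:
42/(-193) - 443/331 = 42*(-1/193) - 443*1/331 = -42/193 - 443/331 = -99401/63883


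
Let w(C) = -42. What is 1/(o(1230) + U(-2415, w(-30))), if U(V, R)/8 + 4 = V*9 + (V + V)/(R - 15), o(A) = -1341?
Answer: -19/3316927 ≈ -5.7282e-6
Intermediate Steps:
U(V, R) = -32 + 72*V + 16*V/(-15 + R) (U(V, R) = -32 + 8*(V*9 + (V + V)/(R - 15)) = -32 + 8*(9*V + (2*V)/(-15 + R)) = -32 + 8*(9*V + 2*V/(-15 + R)) = -32 + (72*V + 16*V/(-15 + R)) = -32 + 72*V + 16*V/(-15 + R))
1/(o(1230) + U(-2415, w(-30))) = 1/(-1341 + 8*(60 - 133*(-2415) - 4*(-42) + 9*(-42)*(-2415))/(-15 - 42)) = 1/(-1341 + 8*(60 + 321195 + 168 + 912870)/(-57)) = 1/(-1341 + 8*(-1/57)*1234293) = 1/(-1341 - 3291448/19) = 1/(-3316927/19) = -19/3316927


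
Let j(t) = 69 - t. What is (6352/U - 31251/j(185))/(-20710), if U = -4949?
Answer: -153924367/11889279640 ≈ -0.012946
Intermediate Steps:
(6352/U - 31251/j(185))/(-20710) = (6352/(-4949) - 31251/(69 - 1*185))/(-20710) = (6352*(-1/4949) - 31251/(69 - 185))*(-1/20710) = (-6352/4949 - 31251/(-116))*(-1/20710) = (-6352/4949 - 31251*(-1/116))*(-1/20710) = (-6352/4949 + 31251/116)*(-1/20710) = (153924367/574084)*(-1/20710) = -153924367/11889279640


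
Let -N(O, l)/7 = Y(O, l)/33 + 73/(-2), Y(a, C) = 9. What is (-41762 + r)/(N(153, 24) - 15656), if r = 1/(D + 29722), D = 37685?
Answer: 61931124926/22841064171 ≈ 2.7114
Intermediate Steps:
r = 1/67407 (r = 1/(37685 + 29722) = 1/67407 ≈ 1.4835e-5)
N(O, l) = 5579/22 (N(O, l) = -7*(9/33 + 73/(-2)) = -7*(9*(1/33) + 73*(-½)) = -7*(3/11 - 73/2) = -7*(-797/22) = 5579/22)
(-41762 + r)/(N(153, 24) - 15656) = (-41762 + 1/67407)/(5579/22 - 15656) = -2815051133/(67407*(-338853/22)) = -2815051133/67407*(-22/338853) = 61931124926/22841064171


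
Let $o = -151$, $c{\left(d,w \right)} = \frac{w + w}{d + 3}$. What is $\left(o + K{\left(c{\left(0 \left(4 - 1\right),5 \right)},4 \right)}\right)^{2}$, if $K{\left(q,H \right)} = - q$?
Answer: $\frac{214369}{9} \approx 23819.0$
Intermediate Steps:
$c{\left(d,w \right)} = \frac{2 w}{3 + d}$
$\left(o + K{\left(c{\left(0 \left(4 - 1\right),5 \right)},4 \right)}\right)^{2} = \left(-151 - 2 \cdot 5 \frac{1}{3 + 0 \left(4 - 1\right)}\right)^{2} = \left(-151 - 2 \cdot 5 \frac{1}{3 + 0 \cdot 3}\right)^{2} = \left(-151 - 2 \cdot 5 \frac{1}{3 + 0}\right)^{2} = \left(-151 - 2 \cdot 5 \cdot \frac{1}{3}\right)^{2} = \left(-151 - \frac{10}{3}\right)^{2} = \left(- \frac{463}{3}\right)^{2} = \frac{214369}{9}$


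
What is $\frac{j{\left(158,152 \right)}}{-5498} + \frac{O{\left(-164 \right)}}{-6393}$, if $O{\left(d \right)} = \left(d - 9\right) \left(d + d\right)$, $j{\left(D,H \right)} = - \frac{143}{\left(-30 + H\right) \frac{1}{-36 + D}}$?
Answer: $- \frac{311064313}{35148714} \approx -8.8499$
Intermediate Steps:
$j{\left(D,H \right)} = - \frac{143 \left(-36 + D\right)}{-30 + H}$ ($j{\left(D,H \right)} = - \frac{143}{\frac{1}{-36 + D} \left(-30 + H\right)} = - 143 \frac{-36 + D}{-30 + H} = - \frac{143 \left(-36 + D\right)}{-30 + H}$)
$O{\left(d \right)} = 2 d \left(-9 + d\right)$ ($O{\left(d \right)} = \left(-9 + d\right) 2 d = 2 d \left(-9 + d\right)$)
$\frac{j{\left(158,152 \right)}}{-5498} + \frac{O{\left(-164 \right)}}{-6393} = \frac{143 \frac{1}{-30 + 152} \left(36 - 158\right)}{-5498} + \frac{2 \left(-164\right) \left(-9 - 164\right)}{-6393} = \frac{143 \left(36 - 158\right)}{122} \left(- \frac{1}{5498}\right) + 2 \left(-164\right) \left(-173\right) \left(- \frac{1}{6393}\right) = 143 \cdot \frac{1}{122} \left(-122\right) \left(- \frac{1}{5498}\right) + 56744 \left(- \frac{1}{6393}\right) = \left(-143\right) \left(- \frac{1}{5498}\right) - \frac{56744}{6393} = \frac{143}{5498} - \frac{56744}{6393} = - \frac{311064313}{35148714}$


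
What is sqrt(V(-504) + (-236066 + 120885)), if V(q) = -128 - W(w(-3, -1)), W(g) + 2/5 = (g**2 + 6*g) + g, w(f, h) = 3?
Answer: 3*I*sqrt(320385)/5 ≈ 339.62*I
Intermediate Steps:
W(g) = -2/5 + g**2 + 7*g (W(g) = -2/5 + ((g**2 + 6*g) + g) = -2/5 + (g**2 + 7*g) = -2/5 + g**2 + 7*g)
V(q) = -788/5 (V(q) = -128 - (-2/5 + 3**2 + 7*3) = -128 - (-2/5 + 9 + 21) = -128 - 1*148/5 = -128 - 148/5 = -788/5)
sqrt(V(-504) + (-236066 + 120885)) = sqrt(-788/5 + (-236066 + 120885)) = sqrt(-788/5 - 115181) = sqrt(-576693/5) = 3*I*sqrt(320385)/5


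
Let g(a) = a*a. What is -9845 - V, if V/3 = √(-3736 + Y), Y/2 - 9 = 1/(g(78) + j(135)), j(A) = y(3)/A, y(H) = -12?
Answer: -9845 - 3*I*√17417271123658/68444 ≈ -9845.0 - 182.93*I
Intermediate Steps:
g(a) = a²
j(A) = -12/A
Y = 2464029/136888 (Y = 18 + 2/(78² - 12/135) = 18 + 2/(6084 - 12*1/135) = 18 + 2/(6084 - 4/45) = 18 + 2/(273776/45) = 18 + 2*(45/273776) = 18 + 45/136888 = 2464029/136888 ≈ 18.000)
V = 3*I*√17417271123658/68444 (V = 3*√(-3736 + 2464029/136888) = 3*√(-508949539/136888) = 3*(I*√17417271123658/68444) = 3*I*√17417271123658/68444 ≈ 182.93*I)
-9845 - V = -9845 - 3*I*√17417271123658/68444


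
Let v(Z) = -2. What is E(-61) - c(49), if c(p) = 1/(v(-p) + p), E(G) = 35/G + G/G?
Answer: 1161/2867 ≈ 0.40495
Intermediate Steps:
E(G) = 1 + 35/G (E(G) = 35/G + 1 = 1 + 35/G)
c(p) = 1/(-2 + p)
E(-61) - c(49) = (35 - 61)/(-61) - 1/(-2 + 49) = -1/61*(-26) - 1/47 = 26/61 - 1*1/47 = 26/61 - 1/47 = 1161/2867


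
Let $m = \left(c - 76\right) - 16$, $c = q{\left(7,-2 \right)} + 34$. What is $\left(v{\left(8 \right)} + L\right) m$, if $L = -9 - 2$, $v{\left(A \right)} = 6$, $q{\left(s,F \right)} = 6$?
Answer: $260$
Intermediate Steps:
$L = -11$ ($L = -9 - 2 = -11$)
$c = 40$ ($c = 6 + 34 = 40$)
$m = -52$ ($m = \left(40 - 76\right) - 16 = -36 - 16 = -52$)
$\left(v{\left(8 \right)} + L\right) m = \left(6 - 11\right) \left(-52\right) = \left(-5\right) \left(-52\right) = 260$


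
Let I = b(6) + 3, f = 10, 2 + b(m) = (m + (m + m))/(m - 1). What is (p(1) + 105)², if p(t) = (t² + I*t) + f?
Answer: 363609/25 ≈ 14544.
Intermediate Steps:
b(m) = -2 + 3*m/(-1 + m) (b(m) = -2 + (m + (m + m))/(m - 1) = -2 + (m + 2*m)/(-1 + m) = -2 + (3*m)/(-1 + m) = -2 + 3*m/(-1 + m))
I = 23/5 (I = (2 + 6)/(-1 + 6) + 3 = 8/5 + 3 = 23/5 ≈ 4.6000)
p(t) = 10 + t² + 23*t/5 (p(t) = (t² + 23*t/5) + 10 = 10 + t² + 23*t/5)
(p(1) + 105)² = ((10 + 1² + (23/5)*1) + 105)² = ((10 + 1 + 23/5) + 105)² = (78/5 + 105)² = (603/5)² = 363609/25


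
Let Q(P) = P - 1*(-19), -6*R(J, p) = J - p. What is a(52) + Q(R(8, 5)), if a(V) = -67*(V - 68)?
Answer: 2181/2 ≈ 1090.5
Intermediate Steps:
R(J, p) = -J/6 + p/6 (R(J, p) = -(J - p)/6 = -J/6 + p/6)
Q(P) = 19 + P (Q(P) = P + 19 = 19 + P)
a(V) = 4556 - 67*V (a(V) = -67*(-68 + V) = 4556 - 67*V)
a(52) + Q(R(8, 5)) = (4556 - 67*52) + (19 + (-1/6*8 + (1/6)*5)) = (4556 - 3484) + (19 + (-4/3 + 5/6)) = 1072 + (19 - 1/2) = 1072 + 37/2 = 2181/2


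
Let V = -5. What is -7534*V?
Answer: 37670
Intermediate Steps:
-7534*V = -7534*(-5) = 37670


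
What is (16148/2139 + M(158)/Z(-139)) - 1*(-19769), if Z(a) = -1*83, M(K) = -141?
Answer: 3511370836/177537 ≈ 19778.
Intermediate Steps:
Z(a) = -83
(16148/2139 + M(158)/Z(-139)) - 1*(-19769) = (16148/2139 - 141/(-83)) - 1*(-19769) = (16148*(1/2139) - 141*(-1/83)) + 19769 = (16148/2139 + 141/83) + 19769 = 1641883/177537 + 19769 = 3511370836/177537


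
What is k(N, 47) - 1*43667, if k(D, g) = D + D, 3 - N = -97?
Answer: -43467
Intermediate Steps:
N = 100 (N = 3 - 1*(-97) = 3 + 97 = 100)
k(D, g) = 2*D
k(N, 47) - 1*43667 = 2*100 - 1*43667 = 200 - 43667 = -43467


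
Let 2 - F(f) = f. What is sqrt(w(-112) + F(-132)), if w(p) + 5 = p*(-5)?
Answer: sqrt(689) ≈ 26.249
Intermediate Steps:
w(p) = -5 - 5*p (w(p) = -5 + p*(-5) = -5 - 5*p)
F(f) = 2 - f
sqrt(w(-112) + F(-132)) = sqrt((-5 - 5*(-112)) + (2 - 1*(-132))) = sqrt((-5 + 560) + (2 + 132)) = sqrt(555 + 134) = sqrt(689)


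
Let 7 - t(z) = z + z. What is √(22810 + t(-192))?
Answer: √23201 ≈ 152.32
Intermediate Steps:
t(z) = 7 - 2*z (t(z) = 7 - (z + z) = 7 - 2*z)
√(22810 + t(-192)) = √(22810 + (7 - 2*(-192))) = √(22810 + (7 + 384)) = √(22810 + 391) = √23201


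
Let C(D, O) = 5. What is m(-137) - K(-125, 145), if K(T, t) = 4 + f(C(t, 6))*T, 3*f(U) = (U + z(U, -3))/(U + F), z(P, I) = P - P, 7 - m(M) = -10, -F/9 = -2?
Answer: 1522/69 ≈ 22.058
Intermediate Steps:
F = 18 (F = -9*(-2) = 18)
m(M) = 17 (m(M) = 7 - 1*(-10) = 7 + 10 = 17)
z(P, I) = 0
f(U) = U/(3*(18 + U)) (f(U) = ((U + 0)/(U + 18))/3 = (U/(18 + U))/3 = U/(3*(18 + U)))
K(T, t) = 4 + 5*T/69 (K(T, t) = 4 + ((1/3)*5/(18 + 5))*T = 4 + ((1/3)*5/23)*T = 4 + ((1/3)*5*(1/23))*T = 4 + 5*T/69)
m(-137) - K(-125, 145) = 17 - (4 + (5/69)*(-125)) = 17 - (4 - 625/69) = 17 - 1*(-349/69) = 17 + 349/69 = 1522/69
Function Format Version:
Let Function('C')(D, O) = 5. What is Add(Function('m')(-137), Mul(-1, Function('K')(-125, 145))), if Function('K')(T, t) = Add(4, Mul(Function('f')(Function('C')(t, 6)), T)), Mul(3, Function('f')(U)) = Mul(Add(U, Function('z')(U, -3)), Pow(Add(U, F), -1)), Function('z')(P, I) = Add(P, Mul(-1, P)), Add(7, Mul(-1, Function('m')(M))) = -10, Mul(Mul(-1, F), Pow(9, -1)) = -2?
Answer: Rational(1522, 69) ≈ 22.058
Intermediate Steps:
F = 18 (F = Mul(-9, -2) = 18)
Function('m')(M) = 17 (Function('m')(M) = Add(7, Mul(-1, -10)) = Add(7, 10) = 17)
Function('z')(P, I) = 0
Function('f')(U) = Mul(Rational(1, 3), U, Pow(Add(18, U), -1)) (Function('f')(U) = Mul(Rational(1, 3), Mul(Add(U, 0), Pow(Add(U, 18), -1))) = Mul(Rational(1, 3), Mul(U, Pow(Add(18, U), -1))) = Mul(Rational(1, 3), U, Pow(Add(18, U), -1)))
Function('K')(T, t) = Add(4, Mul(Rational(5, 69), T)) (Function('K')(T, t) = Add(4, Mul(Mul(Rational(1, 3), 5, Pow(Add(18, 5), -1)), T)) = Add(4, Mul(Mul(Rational(1, 3), 5, Pow(23, -1)), T)) = Add(4, Mul(Mul(Rational(1, 3), 5, Rational(1, 23)), T)) = Add(4, Mul(Rational(5, 69), T)))
Add(Function('m')(-137), Mul(-1, Function('K')(-125, 145))) = Add(17, Mul(-1, Add(4, Mul(Rational(5, 69), -125)))) = Add(17, Mul(-1, Add(4, Rational(-625, 69)))) = Add(17, Mul(-1, Rational(-349, 69))) = Add(17, Rational(349, 69)) = Rational(1522, 69)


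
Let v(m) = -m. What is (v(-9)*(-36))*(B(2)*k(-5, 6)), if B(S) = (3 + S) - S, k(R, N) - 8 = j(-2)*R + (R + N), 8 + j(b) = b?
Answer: -57348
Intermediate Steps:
j(b) = -8 + b
k(R, N) = 8 + N - 9*R (k(R, N) = 8 + ((-8 - 2)*R + (R + N)) = 8 + (-10*R + (N + R)) = 8 + (N - 9*R) = 8 + N - 9*R)
B(S) = 3
(v(-9)*(-36))*(B(2)*k(-5, 6)) = (-1*(-9)*(-36))*(3*(8 + 6 - 9*(-5))) = (9*(-36))*(3*(8 + 6 + 45)) = -972*59 = -324*177 = -57348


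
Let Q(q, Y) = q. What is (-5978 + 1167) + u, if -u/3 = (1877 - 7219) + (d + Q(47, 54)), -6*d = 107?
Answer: 22255/2 ≈ 11128.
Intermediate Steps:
d = -107/6 (d = -⅙*107 = -107/6 ≈ -17.833)
u = 31877/2 (u = -3*((1877 - 7219) + (-107/6 + 47)) = -3*(-5342 + 175/6) = -3*(-31877/6) = 31877/2 ≈ 15939.)
(-5978 + 1167) + u = (-5978 + 1167) + 31877/2 = -4811 + 31877/2 = 22255/2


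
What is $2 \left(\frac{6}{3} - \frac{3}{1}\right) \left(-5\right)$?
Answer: $10$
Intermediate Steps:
$2 \left(\frac{6}{3} - \frac{3}{1}\right) \left(-5\right) = 2 \left(6 \cdot \frac{1}{3} - 3\right) \left(-5\right) = 2 \left(2 - 3\right) \left(-5\right) = 2 \left(-1\right) \left(-5\right) = \left(-2\right) \left(-5\right) = 10$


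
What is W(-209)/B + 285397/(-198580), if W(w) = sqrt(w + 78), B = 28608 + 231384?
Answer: -285397/198580 + I*sqrt(131)/259992 ≈ -1.4372 + 4.4023e-5*I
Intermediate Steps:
B = 259992
W(w) = sqrt(78 + w)
W(-209)/B + 285397/(-198580) = sqrt(78 - 209)/259992 + 285397/(-198580) = sqrt(-131)*(1/259992) + 285397*(-1/198580) = (I*sqrt(131))*(1/259992) - 285397/198580 = I*sqrt(131)/259992 - 285397/198580 = -285397/198580 + I*sqrt(131)/259992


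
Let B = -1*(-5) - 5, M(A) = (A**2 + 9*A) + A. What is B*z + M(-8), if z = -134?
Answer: -16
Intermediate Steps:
M(A) = A**2 + 10*A
B = 0 (B = 5 - 5 = 0)
B*z + M(-8) = 0*(-134) - 8*(10 - 8) = 0 - 8*2 = 0 - 16 = -16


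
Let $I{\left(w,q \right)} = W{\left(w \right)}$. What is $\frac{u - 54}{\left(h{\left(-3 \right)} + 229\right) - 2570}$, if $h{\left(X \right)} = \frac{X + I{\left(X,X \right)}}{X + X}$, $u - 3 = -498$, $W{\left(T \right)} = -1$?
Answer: $\frac{1647}{7021} \approx 0.23458$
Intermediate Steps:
$u = -495$ ($u = 3 - 498 = -495$)
$I{\left(w,q \right)} = -1$
$h{\left(X \right)} = \frac{-1 + X}{2 X}$ ($h{\left(X \right)} = \frac{X - 1}{X + X} = \frac{-1 + X}{2 X}$)
$\frac{u - 54}{\left(h{\left(-3 \right)} + 229\right) - 2570} = \frac{-495 - 54}{\left(\frac{-1 - 3}{2 \left(-3\right)} + 229\right) - 2570} = - \frac{549}{\left(\frac{1}{2} \left(- \frac{1}{3}\right) \left(-4\right) + 229\right) - 2570} = - \frac{549}{\left(\frac{2}{3} + 229\right) - 2570} = - \frac{549}{\frac{689}{3} - 2570} = - \frac{549}{- \frac{7021}{3}} = \left(-549\right) \left(- \frac{3}{7021}\right) = \frac{1647}{7021}$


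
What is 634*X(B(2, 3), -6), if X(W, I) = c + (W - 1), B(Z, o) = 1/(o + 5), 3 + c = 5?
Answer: 2853/4 ≈ 713.25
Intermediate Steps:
c = 2 (c = -3 + 5 = 2)
B(Z, o) = 1/(5 + o)
X(W, I) = 1 + W (X(W, I) = 2 + (W - 1) = 2 + (-1 + W) = 1 + W)
634*X(B(2, 3), -6) = 634*(1 + 1/(5 + 3)) = 634*(1 + 1/8) = 634*(1 + ⅛) = 634*(9/8) = 2853/4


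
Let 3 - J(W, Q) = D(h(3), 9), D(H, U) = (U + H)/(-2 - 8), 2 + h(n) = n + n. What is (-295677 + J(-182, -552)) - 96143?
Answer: -3918157/10 ≈ -3.9182e+5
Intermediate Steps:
h(n) = -2 + 2*n (h(n) = -2 + (n + n) = -2 + 2*n)
D(H, U) = -H/10 - U/10 (D(H, U) = (H + U)/(-10) = (H + U)*(-⅒) = -H/10 - U/10)
J(W, Q) = 43/10 (J(W, Q) = 3 - (-(-2 + 2*3)/10 - ⅒*9) = 3 - (-(-2 + 6)/10 - 9/10) = 3 - (-⅒*4 - 9/10) = 3 - (-⅖ - 9/10) = 3 - 1*(-13/10) = 3 + 13/10 = 43/10)
(-295677 + J(-182, -552)) - 96143 = (-295677 + 43/10) - 96143 = -2956727/10 - 96143 = -3918157/10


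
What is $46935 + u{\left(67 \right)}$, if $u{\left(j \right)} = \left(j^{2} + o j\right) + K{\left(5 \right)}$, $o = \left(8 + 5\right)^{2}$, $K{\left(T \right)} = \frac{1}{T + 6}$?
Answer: $\frac{690218}{11} \approx 62747.0$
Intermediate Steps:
$K{\left(T \right)} = \frac{1}{6 + T}$
$o = 169$ ($o = 13^{2} = 169$)
$u{\left(j \right)} = \frac{1}{11} + j^{2} + 169 j$ ($u{\left(j \right)} = \left(j^{2} + 169 j\right) + \frac{1}{6 + 5} = \left(j^{2} + 169 j\right) + \frac{1}{11} = \frac{1}{11} + j^{2} + 169 j$)
$46935 + u{\left(67 \right)} = 46935 + \left(\frac{1}{11} + 67^{2} + 169 \cdot 67\right) = 46935 + \left(\frac{1}{11} + 4489 + 11323\right) = 46935 + \frac{173933}{11} = \frac{690218}{11}$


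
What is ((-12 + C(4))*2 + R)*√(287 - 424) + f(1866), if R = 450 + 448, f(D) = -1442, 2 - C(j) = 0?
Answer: -1442 + 878*I*√137 ≈ -1442.0 + 10277.0*I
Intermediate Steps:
C(j) = 2 (C(j) = 2 - 1*0 = 2 + 0 = 2)
R = 898
((-12 + C(4))*2 + R)*√(287 - 424) + f(1866) = ((-12 + 2)*2 + 898)*√(287 - 424) - 1442 = (-10*2 + 898)*√(-137) - 1442 = (-20 + 898)*(I*√137) - 1442 = 878*(I*√137) - 1442 = 878*I*√137 - 1442 = -1442 + 878*I*√137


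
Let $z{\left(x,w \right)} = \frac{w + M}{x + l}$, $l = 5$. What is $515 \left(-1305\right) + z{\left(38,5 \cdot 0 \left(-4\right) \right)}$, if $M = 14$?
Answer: $- \frac{28899211}{43} \approx -6.7208 \cdot 10^{5}$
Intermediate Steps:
$z{\left(x,w \right)} = \frac{14 + w}{5 + x}$ ($z{\left(x,w \right)} = \frac{w + 14}{x + 5} = \frac{14 + w}{5 + x}$)
$515 \left(-1305\right) + z{\left(38,5 \cdot 0 \left(-4\right) \right)} = 515 \left(-1305\right) + \frac{14 + 5 \cdot 0 \left(-4\right)}{5 + 38} = -672075 + \frac{14 + 0 \left(-4\right)}{43} = -672075 + \frac{14 + 0}{43} = -672075 + \frac{1}{43} \cdot 14 = -672075 + \frac{14}{43} = - \frac{28899211}{43}$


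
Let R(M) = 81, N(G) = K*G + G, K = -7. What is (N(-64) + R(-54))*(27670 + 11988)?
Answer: 18440970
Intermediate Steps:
N(G) = -6*G (N(G) = -7*G + G = -6*G)
(N(-64) + R(-54))*(27670 + 11988) = (-6*(-64) + 81)*(27670 + 11988) = (384 + 81)*39658 = 465*39658 = 18440970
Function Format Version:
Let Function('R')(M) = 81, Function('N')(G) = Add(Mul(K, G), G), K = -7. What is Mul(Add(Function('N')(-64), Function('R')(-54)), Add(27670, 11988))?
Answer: 18440970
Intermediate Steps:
Function('N')(G) = Mul(-6, G) (Function('N')(G) = Add(Mul(-7, G), G) = Mul(-6, G))
Mul(Add(Function('N')(-64), Function('R')(-54)), Add(27670, 11988)) = Mul(Add(Mul(-6, -64), 81), Add(27670, 11988)) = Mul(Add(384, 81), 39658) = Mul(465, 39658) = 18440970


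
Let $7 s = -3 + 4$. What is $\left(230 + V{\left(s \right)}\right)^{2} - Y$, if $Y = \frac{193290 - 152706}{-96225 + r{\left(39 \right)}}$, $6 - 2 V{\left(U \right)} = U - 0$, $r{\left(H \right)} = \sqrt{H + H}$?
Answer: $\frac{368781858068961}{6797052836} + \frac{152 \sqrt{78}}{34678841} \approx 54256.0$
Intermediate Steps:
$s = \frac{1}{7}$ ($s = \frac{-3 + 4}{7} = \frac{1}{7} \cdot 1 = \frac{1}{7} \approx 0.14286$)
$r{\left(H \right)} = \sqrt{2} \sqrt{H}$ ($r{\left(H \right)} = \sqrt{2 H} = \sqrt{2} \sqrt{H}$)
$V{\left(U \right)} = 3 - \frac{U}{2}$ ($V{\left(U \right)} = 3 - \frac{U - 0}{2} = 3 - \frac{U + 0}{2} = 3 - \frac{U}{2}$)
$Y = \frac{40584}{-96225 + \sqrt{78}}$ ($Y = \frac{193290 - 152706}{-96225 + \sqrt{2} \sqrt{39}} = \frac{40584}{-96225 + \sqrt{78}} \approx -0.4218$)
$\left(230 + V{\left(s \right)}\right)^{2} - Y = \left(230 + \left(3 - \frac{1}{14}\right)\right)^{2} - \left(- \frac{14626200}{34678841} - \frac{152 \sqrt{78}}{34678841}\right) = \left(230 + \left(3 - \frac{1}{14}\right)\right)^{2} + \left(\frac{14626200}{34678841} + \frac{152 \sqrt{78}}{34678841}\right) = \left(230 + \frac{41}{14}\right)^{2} + \left(\frac{14626200}{34678841} + \frac{152 \sqrt{78}}{34678841}\right) = \left(\frac{3261}{14}\right)^{2} + \left(\frac{14626200}{34678841} + \frac{152 \sqrt{78}}{34678841}\right) = \frac{10634121}{196} + \left(\frac{14626200}{34678841} + \frac{152 \sqrt{78}}{34678841}\right) = \frac{368781858068961}{6797052836} + \frac{152 \sqrt{78}}{34678841}$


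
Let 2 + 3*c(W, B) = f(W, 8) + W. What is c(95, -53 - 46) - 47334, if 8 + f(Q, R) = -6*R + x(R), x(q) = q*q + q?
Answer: -141893/3 ≈ -47298.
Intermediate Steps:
x(q) = q + q² (x(q) = q² + q = q + q²)
f(Q, R) = -8 - 6*R + R*(1 + R) (f(Q, R) = -8 + (-6*R + R*(1 + R)) = -8 - 6*R + R*(1 + R))
c(W, B) = 14/3 + W/3 (c(W, B) = -⅔ + ((-8 + 8² - 5*8) + W)/3 = -⅔ + ((-8 + 64 - 40) + W)/3 = -⅔ + (16 + W)/3 = -⅔ + (16/3 + W/3) = 14/3 + W/3)
c(95, -53 - 46) - 47334 = (14/3 + (⅓)*95) - 47334 = (14/3 + 95/3) - 47334 = 109/3 - 47334 = -141893/3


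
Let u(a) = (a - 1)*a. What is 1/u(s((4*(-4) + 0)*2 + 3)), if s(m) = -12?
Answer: 1/156 ≈ 0.0064103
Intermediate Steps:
u(a) = a*(-1 + a) (u(a) = (-1 + a)*a = a*(-1 + a))
1/u(s((4*(-4) + 0)*2 + 3)) = 1/(-12*(-1 - 12)) = 1/(-12*(-13)) = 1/156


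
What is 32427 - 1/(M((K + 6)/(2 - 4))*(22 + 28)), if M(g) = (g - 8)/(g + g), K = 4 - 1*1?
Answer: 20266866/625 ≈ 32427.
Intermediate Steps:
K = 3 (K = 4 - 1 = 3)
M(g) = (-8 + g)/(2*g) (M(g) = (-8 + g)/((2*g)) = (-8 + g)*(1/(2*g)) = (-8 + g)/(2*g))
32427 - 1/(M((K + 6)/(2 - 4))*(22 + 28)) = 32427 - 1/(((-8 + (3 + 6)/(2 - 4))/(2*(((3 + 6)/(2 - 4)))))*(22 + 28)) = 32427 - 1/(((-8 + 9/(-2))/(2*((9/(-2)))))*50) = 32427 - 1/(((-8 + 9*(-½))/(2*((9*(-½)))))*50) = 32427 - 1/(((-8 - 9/2)/(2*(-9/2)))*50) = 32427 - 1/(((½)*(-2/9)*(-25/2))*50) = 32427 - 1/((25/18)*50) = 32427 - 1/625/9 = 32427 - 1*9/625 = 32427 - 9/625 = 20266866/625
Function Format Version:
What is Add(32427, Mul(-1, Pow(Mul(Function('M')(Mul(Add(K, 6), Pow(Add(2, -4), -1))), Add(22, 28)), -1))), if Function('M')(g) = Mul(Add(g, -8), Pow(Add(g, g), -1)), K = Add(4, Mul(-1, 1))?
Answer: Rational(20266866, 625) ≈ 32427.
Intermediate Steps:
K = 3 (K = Add(4, -1) = 3)
Function('M')(g) = Mul(Rational(1, 2), Pow(g, -1), Add(-8, g)) (Function('M')(g) = Mul(Add(-8, g), Pow(Mul(2, g), -1)) = Mul(Add(-8, g), Mul(Rational(1, 2), Pow(g, -1))) = Mul(Rational(1, 2), Pow(g, -1), Add(-8, g)))
Add(32427, Mul(-1, Pow(Mul(Function('M')(Mul(Add(K, 6), Pow(Add(2, -4), -1))), Add(22, 28)), -1))) = Add(32427, Mul(-1, Pow(Mul(Mul(Rational(1, 2), Pow(Mul(Add(3, 6), Pow(Add(2, -4), -1)), -1), Add(-8, Mul(Add(3, 6), Pow(Add(2, -4), -1)))), Add(22, 28)), -1))) = Add(32427, Mul(-1, Pow(Mul(Mul(Rational(1, 2), Pow(Mul(9, Pow(-2, -1)), -1), Add(-8, Mul(9, Pow(-2, -1)))), 50), -1))) = Add(32427, Mul(-1, Pow(Mul(Mul(Rational(1, 2), Pow(Mul(9, Rational(-1, 2)), -1), Add(-8, Mul(9, Rational(-1, 2)))), 50), -1))) = Add(32427, Mul(-1, Pow(Mul(Mul(Rational(1, 2), Pow(Rational(-9, 2), -1), Add(-8, Rational(-9, 2))), 50), -1))) = Add(32427, Mul(-1, Pow(Mul(Mul(Rational(1, 2), Rational(-2, 9), Rational(-25, 2)), 50), -1))) = Add(32427, Mul(-1, Pow(Mul(Rational(25, 18), 50), -1))) = Add(32427, Mul(-1, Pow(Rational(625, 9), -1))) = Add(32427, Mul(-1, Rational(9, 625))) = Add(32427, Rational(-9, 625)) = Rational(20266866, 625)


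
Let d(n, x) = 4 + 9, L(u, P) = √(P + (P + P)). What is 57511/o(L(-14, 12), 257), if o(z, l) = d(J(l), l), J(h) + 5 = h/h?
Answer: 57511/13 ≈ 4423.9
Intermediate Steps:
L(u, P) = √3*√P (L(u, P) = √(P + 2*P) = √(3*P) = √3*√P)
J(h) = -4 (J(h) = -5 + h/h = -5 + 1 = -4)
d(n, x) = 13
o(z, l) = 13
57511/o(L(-14, 12), 257) = 57511/13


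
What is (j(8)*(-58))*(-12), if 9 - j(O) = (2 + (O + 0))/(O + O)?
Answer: 5829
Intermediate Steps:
j(O) = 9 - (2 + O)/(2*O) (j(O) = 9 - (2 + (O + 0))/(O + O) = 9 - (2 + O)/(2*O))
(j(8)*(-58))*(-12) = ((17/2 - 1/8)*(-58))*(-12) = ((67/8)*(-58))*(-12) = -1943/4*(-12) = 5829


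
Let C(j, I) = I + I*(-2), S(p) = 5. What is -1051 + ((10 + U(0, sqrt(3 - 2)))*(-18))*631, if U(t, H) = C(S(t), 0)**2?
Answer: -114631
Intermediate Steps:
C(j, I) = -I (C(j, I) = I - 2*I = -I)
U(t, H) = 0 (U(t, H) = (-1*0)**2 = 0**2 = 0)
-1051 + ((10 + U(0, sqrt(3 - 2)))*(-18))*631 = -1051 + ((10 + 0)*(-18))*631 = -1051 + (10*(-18))*631 = -1051 - 180*631 = -1051 - 113580 = -114631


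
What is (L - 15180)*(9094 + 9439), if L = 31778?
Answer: 307610734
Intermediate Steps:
(L - 15180)*(9094 + 9439) = (31778 - 15180)*(9094 + 9439) = 16598*18533 = 307610734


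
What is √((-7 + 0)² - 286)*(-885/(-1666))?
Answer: 885*I*√237/1666 ≈ 8.1779*I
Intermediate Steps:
√((-7 + 0)² - 286)*(-885/(-1666)) = √((-7)² - 286)*(-885*(-1/1666)) = √(49 - 286)*(885/1666) = √(-237)*(885/1666) = (I*√237)*(885/1666) = 885*I*√237/1666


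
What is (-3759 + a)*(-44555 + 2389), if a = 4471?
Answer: -30022192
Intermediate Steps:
(-3759 + a)*(-44555 + 2389) = (-3759 + 4471)*(-44555 + 2389) = 712*(-42166) = -30022192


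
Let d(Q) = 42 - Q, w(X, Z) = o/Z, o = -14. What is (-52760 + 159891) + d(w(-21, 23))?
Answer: 2464993/23 ≈ 1.0717e+5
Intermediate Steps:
w(X, Z) = -14/Z
(-52760 + 159891) + d(w(-21, 23)) = (-52760 + 159891) + (42 - (-14)/23) = 107131 + (42 - (-14)/23) = 107131 + (42 - 1*(-14/23)) = 107131 + (42 + 14/23) = 107131 + 980/23 = 2464993/23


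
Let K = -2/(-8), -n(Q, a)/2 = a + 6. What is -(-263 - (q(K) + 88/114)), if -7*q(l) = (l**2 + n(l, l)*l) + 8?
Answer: 1679417/6384 ≈ 263.07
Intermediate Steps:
n(Q, a) = -12 - 2*a (n(Q, a) = -2*(a + 6) = -2*(6 + a) = -12 - 2*a)
K = 1/4 (K = -2*(-1/8) = 1/4 ≈ 0.25000)
q(l) = -8/7 - l**2/7 - l*(-12 - 2*l)/7 (q(l) = -((l**2 + (-12 - 2*l)*l) + 8)/7 = -((l**2 + l*(-12 - 2*l)) + 8)/7 = -(8 + l**2 + l*(-12 - 2*l))/7 = -8/7 - l**2/7 - l*(-12 - 2*l)/7)
-(-263 - (q(K) + 88/114)) = -(-263 - ((-8/7 + (1/4)**2/7 + (12/7)*(1/4)) + 88/114)) = -(-263 - ((-8/7 + (1/7)*(1/16) + 3/7) + 88*(1/114))) = -(-263 - ((-8/7 + 1/112 + 3/7) + 44/57)) = -(-263 - (-79/112 + 44/57)) = -(-263 - 1*425/6384) = -(-263 - 425/6384) = -1*(-1679417/6384) = 1679417/6384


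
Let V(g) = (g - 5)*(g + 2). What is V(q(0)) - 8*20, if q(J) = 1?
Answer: -172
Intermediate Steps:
V(g) = (-5 + g)*(2 + g)
V(q(0)) - 8*20 = (-10 + 1**2 - 3*1) - 8*20 = (-10 + 1 - 3) - 160 = -12 - 160 = -172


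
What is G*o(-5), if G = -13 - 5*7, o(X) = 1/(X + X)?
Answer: 24/5 ≈ 4.8000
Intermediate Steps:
o(X) = 1/(2*X)
G = -48 (G = -13 - 35 = -48)
G*o(-5) = -24/(-5) = -24*(-1)/5 = -48*(-⅒) = 24/5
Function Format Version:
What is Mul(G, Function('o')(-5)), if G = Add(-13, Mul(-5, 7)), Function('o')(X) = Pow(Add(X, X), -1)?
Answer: Rational(24, 5) ≈ 4.8000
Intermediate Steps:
Function('o')(X) = Mul(Rational(1, 2), Pow(X, -1)) (Function('o')(X) = Pow(Mul(2, X), -1) = Mul(Rational(1, 2), Pow(X, -1)))
G = -48 (G = Add(-13, -35) = -48)
Mul(G, Function('o')(-5)) = Mul(-48, Mul(Rational(1, 2), Pow(-5, -1))) = Mul(-48, Mul(Rational(1, 2), Rational(-1, 5))) = Mul(-48, Rational(-1, 10)) = Rational(24, 5)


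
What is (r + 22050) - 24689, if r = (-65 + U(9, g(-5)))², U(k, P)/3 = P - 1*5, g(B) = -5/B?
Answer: 3290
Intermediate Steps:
U(k, P) = -15 + 3*P (U(k, P) = 3*(P - 1*5) = 3*(P - 5) = 3*(-5 + P) = -15 + 3*P)
r = 5929 (r = (-65 + (-15 + 3*(-5/(-5))))² = (-65 + (-15 + 3*(-5*(-⅕))))² = (-65 + (-15 + 3*1))² = (-65 + (-15 + 3))² = (-65 - 12)² = (-77)² = 5929)
(r + 22050) - 24689 = (5929 + 22050) - 24689 = 27979 - 24689 = 3290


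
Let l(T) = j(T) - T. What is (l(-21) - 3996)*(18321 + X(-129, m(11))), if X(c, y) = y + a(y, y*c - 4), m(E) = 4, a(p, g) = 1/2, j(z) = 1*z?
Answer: -73228698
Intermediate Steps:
j(z) = z
a(p, g) = ½
l(T) = 0 (l(T) = T - T = 0)
X(c, y) = ½ + y (X(c, y) = y + ½ = ½ + y)
(l(-21) - 3996)*(18321 + X(-129, m(11))) = (0 - 3996)*(18321 + (½ + 4)) = -3996*(18321 + 9/2) = -3996*36651/2 = -73228698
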